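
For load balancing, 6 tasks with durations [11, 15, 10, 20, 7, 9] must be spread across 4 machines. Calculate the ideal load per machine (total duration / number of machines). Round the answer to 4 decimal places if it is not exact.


Total processing time = 11 + 15 + 10 + 20 + 7 + 9 = 72
Number of machines = 4
Ideal balanced load = 72 / 4 = 18.0

18.0


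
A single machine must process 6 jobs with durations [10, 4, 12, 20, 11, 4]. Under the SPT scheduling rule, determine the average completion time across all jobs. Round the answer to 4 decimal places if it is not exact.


Sort jobs by processing time (SPT order): [4, 4, 10, 11, 12, 20]
Compute completion times sequentially:
  Job 1: processing = 4, completes at 4
  Job 2: processing = 4, completes at 8
  Job 3: processing = 10, completes at 18
  Job 4: processing = 11, completes at 29
  Job 5: processing = 12, completes at 41
  Job 6: processing = 20, completes at 61
Sum of completion times = 161
Average completion time = 161/6 = 26.8333

26.8333


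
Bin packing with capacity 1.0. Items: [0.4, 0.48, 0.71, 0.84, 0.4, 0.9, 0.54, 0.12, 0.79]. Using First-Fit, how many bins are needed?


Place items sequentially using First-Fit:
  Item 0.4 -> new Bin 1
  Item 0.48 -> Bin 1 (now 0.88)
  Item 0.71 -> new Bin 2
  Item 0.84 -> new Bin 3
  Item 0.4 -> new Bin 4
  Item 0.9 -> new Bin 5
  Item 0.54 -> Bin 4 (now 0.94)
  Item 0.12 -> Bin 1 (now 1.0)
  Item 0.79 -> new Bin 6
Total bins used = 6

6


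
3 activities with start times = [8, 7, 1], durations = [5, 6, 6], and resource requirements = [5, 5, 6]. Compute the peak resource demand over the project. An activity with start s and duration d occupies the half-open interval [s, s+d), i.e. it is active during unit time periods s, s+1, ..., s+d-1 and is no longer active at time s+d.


Each activity i is active on [start_i, start_i + duration_i).
Compute total resource usage per time slot:
  t=0: active resources = [], total = 0
  t=1: active resources = [6], total = 6
  t=2: active resources = [6], total = 6
  t=3: active resources = [6], total = 6
  t=4: active resources = [6], total = 6
  t=5: active resources = [6], total = 6
  t=6: active resources = [6], total = 6
  t=7: active resources = [5], total = 5
  t=8: active resources = [5, 5], total = 10
  t=9: active resources = [5, 5], total = 10
  t=10: active resources = [5, 5], total = 10
  t=11: active resources = [5, 5], total = 10
  t=12: active resources = [5, 5], total = 10
Peak resource demand = 10

10


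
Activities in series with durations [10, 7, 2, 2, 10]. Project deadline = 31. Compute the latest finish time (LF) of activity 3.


LF(activity 3) = deadline - sum of successor durations
Successors: activities 4 through 5 with durations [2, 10]
Sum of successor durations = 12
LF = 31 - 12 = 19

19


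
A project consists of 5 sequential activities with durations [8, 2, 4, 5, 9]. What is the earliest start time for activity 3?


Activity 3 starts after activities 1 through 2 complete.
Predecessor durations: [8, 2]
ES = 8 + 2 = 10

10


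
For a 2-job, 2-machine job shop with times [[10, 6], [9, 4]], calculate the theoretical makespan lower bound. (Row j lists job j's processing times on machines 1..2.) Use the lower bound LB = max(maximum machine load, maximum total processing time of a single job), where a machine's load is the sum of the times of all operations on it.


Machine loads:
  Machine 1: 10 + 9 = 19
  Machine 2: 6 + 4 = 10
Max machine load = 19
Job totals:
  Job 1: 16
  Job 2: 13
Max job total = 16
Lower bound = max(19, 16) = 19

19


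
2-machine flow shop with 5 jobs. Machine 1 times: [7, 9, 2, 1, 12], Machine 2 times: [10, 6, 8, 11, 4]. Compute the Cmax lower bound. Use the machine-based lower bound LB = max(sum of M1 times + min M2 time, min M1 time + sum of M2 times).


LB1 = sum(M1 times) + min(M2 times) = 31 + 4 = 35
LB2 = min(M1 times) + sum(M2 times) = 1 + 39 = 40
Lower bound = max(LB1, LB2) = max(35, 40) = 40

40


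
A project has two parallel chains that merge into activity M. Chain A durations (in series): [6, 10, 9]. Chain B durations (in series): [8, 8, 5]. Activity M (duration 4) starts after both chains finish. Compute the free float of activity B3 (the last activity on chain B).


ES(B3) = sum of predecessors on chain B = 16
EF(B3) = ES + duration = 16 + 5 = 21
Successor of B3 is M. ES(M) = max(sum(A), sum(B)) = max(25, 21) = 25
Free float = ES(successor) - EF(current) = 25 - 21 = 4

4


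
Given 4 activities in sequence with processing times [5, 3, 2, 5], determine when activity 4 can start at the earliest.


Activity 4 starts after activities 1 through 3 complete.
Predecessor durations: [5, 3, 2]
ES = 5 + 3 + 2 = 10

10


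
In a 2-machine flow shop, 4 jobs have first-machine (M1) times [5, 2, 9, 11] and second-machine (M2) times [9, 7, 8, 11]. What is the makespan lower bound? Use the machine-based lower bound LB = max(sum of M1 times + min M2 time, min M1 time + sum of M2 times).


LB1 = sum(M1 times) + min(M2 times) = 27 + 7 = 34
LB2 = min(M1 times) + sum(M2 times) = 2 + 35 = 37
Lower bound = max(LB1, LB2) = max(34, 37) = 37

37


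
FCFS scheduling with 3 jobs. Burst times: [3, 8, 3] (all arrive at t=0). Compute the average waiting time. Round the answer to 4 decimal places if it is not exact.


FCFS order (as given): [3, 8, 3]
Waiting times:
  Job 1: wait = 0
  Job 2: wait = 3
  Job 3: wait = 11
Sum of waiting times = 14
Average waiting time = 14/3 = 4.6667

4.6667


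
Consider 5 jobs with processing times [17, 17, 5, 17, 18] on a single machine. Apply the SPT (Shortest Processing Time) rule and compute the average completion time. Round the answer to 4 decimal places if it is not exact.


Sort jobs by processing time (SPT order): [5, 17, 17, 17, 18]
Compute completion times sequentially:
  Job 1: processing = 5, completes at 5
  Job 2: processing = 17, completes at 22
  Job 3: processing = 17, completes at 39
  Job 4: processing = 17, completes at 56
  Job 5: processing = 18, completes at 74
Sum of completion times = 196
Average completion time = 196/5 = 39.2

39.2


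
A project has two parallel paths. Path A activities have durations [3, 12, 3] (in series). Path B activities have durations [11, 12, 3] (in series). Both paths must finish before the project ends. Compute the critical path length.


Path A total = 3 + 12 + 3 = 18
Path B total = 11 + 12 + 3 = 26
Critical path = longest path = max(18, 26) = 26

26


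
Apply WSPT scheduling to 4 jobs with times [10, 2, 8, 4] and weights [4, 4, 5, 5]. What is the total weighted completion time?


Compute p/w ratios and sort ascending (WSPT): [(2, 4), (4, 5), (8, 5), (10, 4)]
Compute weighted completion times:
  Job (p=2,w=4): C=2, w*C=4*2=8
  Job (p=4,w=5): C=6, w*C=5*6=30
  Job (p=8,w=5): C=14, w*C=5*14=70
  Job (p=10,w=4): C=24, w*C=4*24=96
Total weighted completion time = 204

204


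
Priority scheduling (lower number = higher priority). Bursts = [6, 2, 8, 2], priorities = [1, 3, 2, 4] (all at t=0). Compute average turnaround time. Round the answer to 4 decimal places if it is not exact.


Sort by priority (ascending = highest first):
Order: [(1, 6), (2, 8), (3, 2), (4, 2)]
Completion times:
  Priority 1, burst=6, C=6
  Priority 2, burst=8, C=14
  Priority 3, burst=2, C=16
  Priority 4, burst=2, C=18
Average turnaround = 54/4 = 13.5

13.5


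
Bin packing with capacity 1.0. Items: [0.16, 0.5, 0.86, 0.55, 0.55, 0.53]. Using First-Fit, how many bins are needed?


Place items sequentially using First-Fit:
  Item 0.16 -> new Bin 1
  Item 0.5 -> Bin 1 (now 0.66)
  Item 0.86 -> new Bin 2
  Item 0.55 -> new Bin 3
  Item 0.55 -> new Bin 4
  Item 0.53 -> new Bin 5
Total bins used = 5

5


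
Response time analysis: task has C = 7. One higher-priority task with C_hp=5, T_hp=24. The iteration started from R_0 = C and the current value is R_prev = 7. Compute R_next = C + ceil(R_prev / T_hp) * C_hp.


R_next = C + ceil(R_prev / T_hp) * C_hp
ceil(7 / 24) = ceil(0.2917) = 1
Interference = 1 * 5 = 5
R_next = 7 + 5 = 12

12


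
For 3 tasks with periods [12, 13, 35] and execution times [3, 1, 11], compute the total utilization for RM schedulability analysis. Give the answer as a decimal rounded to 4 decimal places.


Compute individual utilizations (exact fractions):
  Task 1: C/T = 3/12 = 1/4 (approx. 0.25)
  Task 2: C/T = 1/13 (approx. 0.0769)
  Task 3: C/T = 11/35 (approx. 0.3143)
Total utilization U = 1/4 + 1/13 + 11/35 = 1167/1820
Rounded to 4 decimal places: U = 0.6412
RM (Liu & Layland) bound for 3 tasks = 0.779763; compare with U = 1167/1820 (approx. 0.641209)
U <= bound, so schedulable by RM sufficient condition.

0.6412


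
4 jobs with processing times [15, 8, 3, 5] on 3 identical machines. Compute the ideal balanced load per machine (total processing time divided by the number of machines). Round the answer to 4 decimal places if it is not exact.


Total processing time = 15 + 8 + 3 + 5 = 31
Number of machines = 3
Ideal balanced load = 31 / 3 = 10.3333

10.3333


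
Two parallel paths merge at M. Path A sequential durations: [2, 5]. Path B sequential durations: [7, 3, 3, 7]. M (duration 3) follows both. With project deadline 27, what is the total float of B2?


Forward pass: ES(B2) = sum of predecessors on chain B = 7
EF = ES + duration = 7 + 3 = 10
Backward pass: LF(M) = deadline = 27; LS(M) = 27 - 3 = 24
LF(B2) = LS(M) - sum(successors on chain B) = 24 - 10 = 14
LS = LF - duration = 14 - 3 = 11
Total float = LS - ES = 11 - 7 = 4

4


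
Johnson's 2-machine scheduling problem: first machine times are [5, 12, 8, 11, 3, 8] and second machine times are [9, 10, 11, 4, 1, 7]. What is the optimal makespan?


Apply Johnson's rule:
  Group 1 (a <= b): [(1, 5, 9), (3, 8, 11)]
  Group 2 (a > b): [(2, 12, 10), (6, 8, 7), (4, 11, 4), (5, 3, 1)]
Optimal job order: [1, 3, 2, 6, 4, 5]
Schedule:
  Job 1: M1 done at 5, M2 done at 14
  Job 3: M1 done at 13, M2 done at 25
  Job 2: M1 done at 25, M2 done at 35
  Job 6: M1 done at 33, M2 done at 42
  Job 4: M1 done at 44, M2 done at 48
  Job 5: M1 done at 47, M2 done at 49
Makespan = 49

49


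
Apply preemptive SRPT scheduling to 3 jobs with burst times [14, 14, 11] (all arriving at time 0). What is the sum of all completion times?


Since all jobs arrive at t=0, SRPT equals SPT ordering.
SPT order: [11, 14, 14]
Completion times:
  Job 1: p=11, C=11
  Job 2: p=14, C=25
  Job 3: p=14, C=39
Total completion time = 11 + 25 + 39 = 75

75


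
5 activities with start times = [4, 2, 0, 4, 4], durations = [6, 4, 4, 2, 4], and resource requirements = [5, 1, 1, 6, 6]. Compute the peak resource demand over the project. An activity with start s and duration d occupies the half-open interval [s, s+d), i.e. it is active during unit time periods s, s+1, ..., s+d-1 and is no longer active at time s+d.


Each activity i is active on [start_i, start_i + duration_i).
Compute total resource usage per time slot:
  t=0: active resources = [1], total = 1
  t=1: active resources = [1], total = 1
  t=2: active resources = [1, 1], total = 2
  t=3: active resources = [1, 1], total = 2
  t=4: active resources = [5, 1, 6, 6], total = 18
  t=5: active resources = [5, 1, 6, 6], total = 18
  t=6: active resources = [5, 6], total = 11
  t=7: active resources = [5, 6], total = 11
  t=8: active resources = [5], total = 5
  t=9: active resources = [5], total = 5
Peak resource demand = 18

18


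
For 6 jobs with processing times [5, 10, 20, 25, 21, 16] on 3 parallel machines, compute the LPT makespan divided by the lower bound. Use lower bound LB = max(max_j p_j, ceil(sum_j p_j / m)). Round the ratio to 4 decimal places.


LPT order: [25, 21, 20, 16, 10, 5]
Machine loads after assignment: [30, 31, 36]
LPT makespan = 36
Lower bound = max(max_job, ceil(total/3)) = max(25, 33) = 33
Ratio = 36 / 33 = 1.0909

1.0909


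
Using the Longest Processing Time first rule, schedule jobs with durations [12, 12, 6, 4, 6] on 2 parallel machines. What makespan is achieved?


Sort jobs in decreasing order (LPT): [12, 12, 6, 6, 4]
Assign each job to the least loaded machine:
  Machine 1: jobs [12, 6, 4], load = 22
  Machine 2: jobs [12, 6], load = 18
Makespan = max load = 22

22


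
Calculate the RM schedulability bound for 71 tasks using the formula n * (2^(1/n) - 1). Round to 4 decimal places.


Compute 2^(1/71) = 1.0098104463
Subtract 1: 1.0098104463 - 1 = 0.0098104463
Multiply by n: 71 * 0.0098104463 = 0.6965416873
Round to 4 dp: 0.6965

0.6965


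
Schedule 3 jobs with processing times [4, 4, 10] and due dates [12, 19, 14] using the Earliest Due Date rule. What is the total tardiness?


Sort by due date (EDD order): [(4, 12), (10, 14), (4, 19)]
Compute completion times and tardiness:
  Job 1: p=4, d=12, C=4, tardiness=max(0,4-12)=0
  Job 2: p=10, d=14, C=14, tardiness=max(0,14-14)=0
  Job 3: p=4, d=19, C=18, tardiness=max(0,18-19)=0
Total tardiness = 0

0


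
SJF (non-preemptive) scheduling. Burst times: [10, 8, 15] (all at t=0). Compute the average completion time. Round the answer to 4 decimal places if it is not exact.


SJF order (ascending): [8, 10, 15]
Completion times:
  Job 1: burst=8, C=8
  Job 2: burst=10, C=18
  Job 3: burst=15, C=33
Average completion = 59/3 = 19.6667

19.6667


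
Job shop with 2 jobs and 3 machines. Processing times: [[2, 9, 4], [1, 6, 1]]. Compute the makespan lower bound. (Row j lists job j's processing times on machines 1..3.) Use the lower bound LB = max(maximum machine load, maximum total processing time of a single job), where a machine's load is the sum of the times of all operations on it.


Machine loads:
  Machine 1: 2 + 1 = 3
  Machine 2: 9 + 6 = 15
  Machine 3: 4 + 1 = 5
Max machine load = 15
Job totals:
  Job 1: 15
  Job 2: 8
Max job total = 15
Lower bound = max(15, 15) = 15

15


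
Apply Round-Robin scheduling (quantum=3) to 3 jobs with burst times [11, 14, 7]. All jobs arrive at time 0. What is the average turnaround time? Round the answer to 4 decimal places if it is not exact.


Time quantum = 3
Execution trace:
  J1 runs 3 units, time = 3
  J2 runs 3 units, time = 6
  J3 runs 3 units, time = 9
  J1 runs 3 units, time = 12
  J2 runs 3 units, time = 15
  J3 runs 3 units, time = 18
  J1 runs 3 units, time = 21
  J2 runs 3 units, time = 24
  J3 runs 1 units, time = 25
  J1 runs 2 units, time = 27
  J2 runs 3 units, time = 30
  J2 runs 2 units, time = 32
Finish times: [27, 32, 25]
Average turnaround = 84/3 = 28.0

28.0


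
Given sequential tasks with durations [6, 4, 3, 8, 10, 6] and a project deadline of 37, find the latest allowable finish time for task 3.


LF(activity 3) = deadline - sum of successor durations
Successors: activities 4 through 6 with durations [8, 10, 6]
Sum of successor durations = 24
LF = 37 - 24 = 13

13


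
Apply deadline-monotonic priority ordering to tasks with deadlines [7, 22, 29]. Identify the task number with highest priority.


Sort tasks by relative deadline (ascending):
  Task 1: deadline = 7
  Task 2: deadline = 22
  Task 3: deadline = 29
Priority order (highest first): [1, 2, 3]
Highest priority task = 1

1


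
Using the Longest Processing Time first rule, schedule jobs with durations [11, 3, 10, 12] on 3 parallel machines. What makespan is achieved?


Sort jobs in decreasing order (LPT): [12, 11, 10, 3]
Assign each job to the least loaded machine:
  Machine 1: jobs [12], load = 12
  Machine 2: jobs [11], load = 11
  Machine 3: jobs [10, 3], load = 13
Makespan = max load = 13

13


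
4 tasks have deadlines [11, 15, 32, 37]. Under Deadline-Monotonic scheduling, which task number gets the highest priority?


Sort tasks by relative deadline (ascending):
  Task 1: deadline = 11
  Task 2: deadline = 15
  Task 3: deadline = 32
  Task 4: deadline = 37
Priority order (highest first): [1, 2, 3, 4]
Highest priority task = 1

1


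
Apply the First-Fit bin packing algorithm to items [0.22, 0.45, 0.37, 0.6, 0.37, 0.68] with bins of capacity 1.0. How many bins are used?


Place items sequentially using First-Fit:
  Item 0.22 -> new Bin 1
  Item 0.45 -> Bin 1 (now 0.67)
  Item 0.37 -> new Bin 2
  Item 0.6 -> Bin 2 (now 0.97)
  Item 0.37 -> new Bin 3
  Item 0.68 -> new Bin 4
Total bins used = 4

4


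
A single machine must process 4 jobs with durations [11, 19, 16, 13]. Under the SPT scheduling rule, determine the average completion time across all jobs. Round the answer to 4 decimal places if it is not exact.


Sort jobs by processing time (SPT order): [11, 13, 16, 19]
Compute completion times sequentially:
  Job 1: processing = 11, completes at 11
  Job 2: processing = 13, completes at 24
  Job 3: processing = 16, completes at 40
  Job 4: processing = 19, completes at 59
Sum of completion times = 134
Average completion time = 134/4 = 33.5

33.5


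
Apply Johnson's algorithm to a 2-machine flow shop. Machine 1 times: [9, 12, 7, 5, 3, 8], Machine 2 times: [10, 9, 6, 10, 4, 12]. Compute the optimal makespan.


Apply Johnson's rule:
  Group 1 (a <= b): [(5, 3, 4), (4, 5, 10), (6, 8, 12), (1, 9, 10)]
  Group 2 (a > b): [(2, 12, 9), (3, 7, 6)]
Optimal job order: [5, 4, 6, 1, 2, 3]
Schedule:
  Job 5: M1 done at 3, M2 done at 7
  Job 4: M1 done at 8, M2 done at 18
  Job 6: M1 done at 16, M2 done at 30
  Job 1: M1 done at 25, M2 done at 40
  Job 2: M1 done at 37, M2 done at 49
  Job 3: M1 done at 44, M2 done at 55
Makespan = 55

55


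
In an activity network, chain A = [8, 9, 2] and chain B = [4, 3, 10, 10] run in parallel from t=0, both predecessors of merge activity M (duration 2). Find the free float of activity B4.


ES(B4) = sum of predecessors on chain B = 17
EF(B4) = ES + duration = 17 + 10 = 27
Successor of B4 is M. ES(M) = max(sum(A), sum(B)) = max(19, 27) = 27
Free float = ES(successor) - EF(current) = 27 - 27 = 0

0


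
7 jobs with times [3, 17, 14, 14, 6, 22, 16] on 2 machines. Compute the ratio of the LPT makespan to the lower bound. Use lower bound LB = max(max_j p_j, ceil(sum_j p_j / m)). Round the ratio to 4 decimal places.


LPT order: [22, 17, 16, 14, 14, 6, 3]
Machine loads after assignment: [45, 47]
LPT makespan = 47
Lower bound = max(max_job, ceil(total/2)) = max(22, 46) = 46
Ratio = 47 / 46 = 1.0217

1.0217


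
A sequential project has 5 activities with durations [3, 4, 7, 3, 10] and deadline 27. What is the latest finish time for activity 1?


LF(activity 1) = deadline - sum of successor durations
Successors: activities 2 through 5 with durations [4, 7, 3, 10]
Sum of successor durations = 24
LF = 27 - 24 = 3

3


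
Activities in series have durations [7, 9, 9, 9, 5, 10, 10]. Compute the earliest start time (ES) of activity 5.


Activity 5 starts after activities 1 through 4 complete.
Predecessor durations: [7, 9, 9, 9]
ES = 7 + 9 + 9 + 9 = 34

34


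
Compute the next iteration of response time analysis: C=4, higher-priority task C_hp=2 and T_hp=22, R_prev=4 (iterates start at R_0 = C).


R_next = C + ceil(R_prev / T_hp) * C_hp
ceil(4 / 22) = ceil(0.1818) = 1
Interference = 1 * 2 = 2
R_next = 4 + 2 = 6

6


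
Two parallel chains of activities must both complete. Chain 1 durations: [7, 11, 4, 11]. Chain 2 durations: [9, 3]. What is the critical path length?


Path A total = 7 + 11 + 4 + 11 = 33
Path B total = 9 + 3 = 12
Critical path = longest path = max(33, 12) = 33

33


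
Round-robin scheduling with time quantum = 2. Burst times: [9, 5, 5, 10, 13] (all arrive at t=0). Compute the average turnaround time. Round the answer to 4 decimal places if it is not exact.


Time quantum = 2
Execution trace:
  J1 runs 2 units, time = 2
  J2 runs 2 units, time = 4
  J3 runs 2 units, time = 6
  J4 runs 2 units, time = 8
  J5 runs 2 units, time = 10
  J1 runs 2 units, time = 12
  J2 runs 2 units, time = 14
  J3 runs 2 units, time = 16
  J4 runs 2 units, time = 18
  J5 runs 2 units, time = 20
  J1 runs 2 units, time = 22
  J2 runs 1 units, time = 23
  J3 runs 1 units, time = 24
  J4 runs 2 units, time = 26
  J5 runs 2 units, time = 28
  J1 runs 2 units, time = 30
  J4 runs 2 units, time = 32
  J5 runs 2 units, time = 34
  J1 runs 1 units, time = 35
  J4 runs 2 units, time = 37
  J5 runs 2 units, time = 39
  J5 runs 2 units, time = 41
  J5 runs 1 units, time = 42
Finish times: [35, 23, 24, 37, 42]
Average turnaround = 161/5 = 32.2

32.2


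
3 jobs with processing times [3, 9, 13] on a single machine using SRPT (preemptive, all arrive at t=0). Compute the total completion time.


Since all jobs arrive at t=0, SRPT equals SPT ordering.
SPT order: [3, 9, 13]
Completion times:
  Job 1: p=3, C=3
  Job 2: p=9, C=12
  Job 3: p=13, C=25
Total completion time = 3 + 12 + 25 = 40

40


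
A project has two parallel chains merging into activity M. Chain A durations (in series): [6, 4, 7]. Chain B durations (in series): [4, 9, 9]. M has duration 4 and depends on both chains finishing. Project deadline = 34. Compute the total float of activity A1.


Forward pass: ES(A1) = sum of predecessors on chain A = 0
EF = ES + duration = 0 + 6 = 6
Backward pass: LF(M) = deadline = 34; LS(M) = 34 - 4 = 30
LF(A1) = LS(M) - sum(successors on chain A) = 30 - 11 = 19
LS = LF - duration = 19 - 6 = 13
Total float = LS - ES = 13 - 0 = 13

13


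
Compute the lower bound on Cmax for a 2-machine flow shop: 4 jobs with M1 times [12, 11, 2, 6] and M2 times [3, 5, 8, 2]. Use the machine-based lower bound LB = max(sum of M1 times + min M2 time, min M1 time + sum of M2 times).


LB1 = sum(M1 times) + min(M2 times) = 31 + 2 = 33
LB2 = min(M1 times) + sum(M2 times) = 2 + 18 = 20
Lower bound = max(LB1, LB2) = max(33, 20) = 33

33


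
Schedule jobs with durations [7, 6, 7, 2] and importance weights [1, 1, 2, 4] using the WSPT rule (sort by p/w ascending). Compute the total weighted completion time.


Compute p/w ratios and sort ascending (WSPT): [(2, 4), (7, 2), (6, 1), (7, 1)]
Compute weighted completion times:
  Job (p=2,w=4): C=2, w*C=4*2=8
  Job (p=7,w=2): C=9, w*C=2*9=18
  Job (p=6,w=1): C=15, w*C=1*15=15
  Job (p=7,w=1): C=22, w*C=1*22=22
Total weighted completion time = 63

63


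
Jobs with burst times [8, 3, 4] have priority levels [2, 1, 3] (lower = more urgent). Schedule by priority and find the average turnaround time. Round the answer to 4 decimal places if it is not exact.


Sort by priority (ascending = highest first):
Order: [(1, 3), (2, 8), (3, 4)]
Completion times:
  Priority 1, burst=3, C=3
  Priority 2, burst=8, C=11
  Priority 3, burst=4, C=15
Average turnaround = 29/3 = 9.6667

9.6667


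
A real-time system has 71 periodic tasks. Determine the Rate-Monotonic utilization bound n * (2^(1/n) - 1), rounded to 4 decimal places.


Compute 2^(1/71) = 1.0098104463
Subtract 1: 1.0098104463 - 1 = 0.0098104463
Multiply by n: 71 * 0.0098104463 = 0.6965416873
Round to 4 dp: 0.6965

0.6965


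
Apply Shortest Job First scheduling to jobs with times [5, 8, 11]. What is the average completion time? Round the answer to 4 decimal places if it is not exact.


SJF order (ascending): [5, 8, 11]
Completion times:
  Job 1: burst=5, C=5
  Job 2: burst=8, C=13
  Job 3: burst=11, C=24
Average completion = 42/3 = 14.0

14.0


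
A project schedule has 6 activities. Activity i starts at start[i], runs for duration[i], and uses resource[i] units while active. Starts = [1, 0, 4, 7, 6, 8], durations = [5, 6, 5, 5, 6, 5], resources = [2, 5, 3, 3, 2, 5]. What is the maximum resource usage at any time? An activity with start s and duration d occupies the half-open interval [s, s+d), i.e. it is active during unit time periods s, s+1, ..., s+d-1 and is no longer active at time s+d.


Each activity i is active on [start_i, start_i + duration_i).
Compute total resource usage per time slot:
  t=0: active resources = [5], total = 5
  t=1: active resources = [2, 5], total = 7
  t=2: active resources = [2, 5], total = 7
  t=3: active resources = [2, 5], total = 7
  t=4: active resources = [2, 5, 3], total = 10
  t=5: active resources = [2, 5, 3], total = 10
  t=6: active resources = [3, 2], total = 5
  t=7: active resources = [3, 3, 2], total = 8
  t=8: active resources = [3, 3, 2, 5], total = 13
  t=9: active resources = [3, 2, 5], total = 10
  t=10: active resources = [3, 2, 5], total = 10
  t=11: active resources = [3, 2, 5], total = 10
  t=12: active resources = [5], total = 5
Peak resource demand = 13

13


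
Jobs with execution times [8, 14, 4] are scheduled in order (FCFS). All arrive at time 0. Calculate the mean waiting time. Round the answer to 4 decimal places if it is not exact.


FCFS order (as given): [8, 14, 4]
Waiting times:
  Job 1: wait = 0
  Job 2: wait = 8
  Job 3: wait = 22
Sum of waiting times = 30
Average waiting time = 30/3 = 10.0

10.0


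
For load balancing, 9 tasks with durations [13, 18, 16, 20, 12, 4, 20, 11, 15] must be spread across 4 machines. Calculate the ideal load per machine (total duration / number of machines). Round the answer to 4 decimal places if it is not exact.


Total processing time = 13 + 18 + 16 + 20 + 12 + 4 + 20 + 11 + 15 = 129
Number of machines = 4
Ideal balanced load = 129 / 4 = 32.25

32.25


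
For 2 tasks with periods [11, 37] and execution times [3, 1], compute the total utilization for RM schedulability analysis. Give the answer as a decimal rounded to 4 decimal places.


Compute individual utilizations (exact fractions):
  Task 1: C/T = 3/11 (approx. 0.2727)
  Task 2: C/T = 1/37 (approx. 0.027)
Total utilization U = 3/11 + 1/37 = 122/407
Rounded to 4 decimal places: U = 0.2998
RM (Liu & Layland) bound for 2 tasks = 0.828427; compare with U = 122/407 (approx. 0.299754)
U <= bound, so schedulable by RM sufficient condition.

0.2998


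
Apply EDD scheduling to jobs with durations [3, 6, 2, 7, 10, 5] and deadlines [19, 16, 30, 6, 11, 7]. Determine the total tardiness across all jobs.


Sort by due date (EDD order): [(7, 6), (5, 7), (10, 11), (6, 16), (3, 19), (2, 30)]
Compute completion times and tardiness:
  Job 1: p=7, d=6, C=7, tardiness=max(0,7-6)=1
  Job 2: p=5, d=7, C=12, tardiness=max(0,12-7)=5
  Job 3: p=10, d=11, C=22, tardiness=max(0,22-11)=11
  Job 4: p=6, d=16, C=28, tardiness=max(0,28-16)=12
  Job 5: p=3, d=19, C=31, tardiness=max(0,31-19)=12
  Job 6: p=2, d=30, C=33, tardiness=max(0,33-30)=3
Total tardiness = 44

44


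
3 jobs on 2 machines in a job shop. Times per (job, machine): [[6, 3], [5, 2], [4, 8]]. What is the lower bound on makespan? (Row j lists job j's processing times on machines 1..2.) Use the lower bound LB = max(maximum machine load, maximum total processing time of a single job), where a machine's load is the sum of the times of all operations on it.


Machine loads:
  Machine 1: 6 + 5 + 4 = 15
  Machine 2: 3 + 2 + 8 = 13
Max machine load = 15
Job totals:
  Job 1: 9
  Job 2: 7
  Job 3: 12
Max job total = 12
Lower bound = max(15, 12) = 15

15


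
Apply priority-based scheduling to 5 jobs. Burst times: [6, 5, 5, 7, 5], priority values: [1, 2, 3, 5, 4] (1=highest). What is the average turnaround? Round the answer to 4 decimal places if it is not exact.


Sort by priority (ascending = highest first):
Order: [(1, 6), (2, 5), (3, 5), (4, 5), (5, 7)]
Completion times:
  Priority 1, burst=6, C=6
  Priority 2, burst=5, C=11
  Priority 3, burst=5, C=16
  Priority 4, burst=5, C=21
  Priority 5, burst=7, C=28
Average turnaround = 82/5 = 16.4

16.4


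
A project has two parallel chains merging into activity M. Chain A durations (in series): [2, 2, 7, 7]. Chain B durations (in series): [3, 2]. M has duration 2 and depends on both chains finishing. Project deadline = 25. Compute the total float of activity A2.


Forward pass: ES(A2) = sum of predecessors on chain A = 2
EF = ES + duration = 2 + 2 = 4
Backward pass: LF(M) = deadline = 25; LS(M) = 25 - 2 = 23
LF(A2) = LS(M) - sum(successors on chain A) = 23 - 14 = 9
LS = LF - duration = 9 - 2 = 7
Total float = LS - ES = 7 - 2 = 5

5


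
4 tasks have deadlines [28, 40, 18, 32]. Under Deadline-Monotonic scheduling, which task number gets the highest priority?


Sort tasks by relative deadline (ascending):
  Task 3: deadline = 18
  Task 1: deadline = 28
  Task 4: deadline = 32
  Task 2: deadline = 40
Priority order (highest first): [3, 1, 4, 2]
Highest priority task = 3

3


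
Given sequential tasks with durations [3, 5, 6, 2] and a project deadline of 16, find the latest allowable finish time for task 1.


LF(activity 1) = deadline - sum of successor durations
Successors: activities 2 through 4 with durations [5, 6, 2]
Sum of successor durations = 13
LF = 16 - 13 = 3

3


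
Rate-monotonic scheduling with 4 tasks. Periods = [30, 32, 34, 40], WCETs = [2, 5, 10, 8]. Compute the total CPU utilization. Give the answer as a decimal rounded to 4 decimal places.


Compute individual utilizations (exact fractions):
  Task 1: C/T = 2/30 = 1/15 (approx. 0.0667)
  Task 2: C/T = 5/32 (approx. 0.1563)
  Task 3: C/T = 10/34 = 5/17 (approx. 0.2941)
  Task 4: C/T = 8/40 = 1/5 (approx. 0.2)
Total utilization U = 1/15 + 5/32 + 5/17 + 1/5 = 5851/8160
Rounded to 4 decimal places: U = 0.7170
RM (Liu & Layland) bound for 4 tasks = 0.756828; compare with U = 5851/8160 (approx. 0.717034)
U <= bound, so schedulable by RM sufficient condition.

0.7170


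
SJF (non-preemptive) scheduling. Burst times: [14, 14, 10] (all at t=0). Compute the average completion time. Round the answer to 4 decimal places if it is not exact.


SJF order (ascending): [10, 14, 14]
Completion times:
  Job 1: burst=10, C=10
  Job 2: burst=14, C=24
  Job 3: burst=14, C=38
Average completion = 72/3 = 24.0

24.0


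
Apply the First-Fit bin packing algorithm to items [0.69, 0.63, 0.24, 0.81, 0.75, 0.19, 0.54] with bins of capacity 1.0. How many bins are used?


Place items sequentially using First-Fit:
  Item 0.69 -> new Bin 1
  Item 0.63 -> new Bin 2
  Item 0.24 -> Bin 1 (now 0.93)
  Item 0.81 -> new Bin 3
  Item 0.75 -> new Bin 4
  Item 0.19 -> Bin 2 (now 0.82)
  Item 0.54 -> new Bin 5
Total bins used = 5

5


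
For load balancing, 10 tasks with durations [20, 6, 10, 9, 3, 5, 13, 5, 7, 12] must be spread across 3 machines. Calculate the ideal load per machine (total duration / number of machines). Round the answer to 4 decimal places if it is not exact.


Total processing time = 20 + 6 + 10 + 9 + 3 + 5 + 13 + 5 + 7 + 12 = 90
Number of machines = 3
Ideal balanced load = 90 / 3 = 30.0

30.0


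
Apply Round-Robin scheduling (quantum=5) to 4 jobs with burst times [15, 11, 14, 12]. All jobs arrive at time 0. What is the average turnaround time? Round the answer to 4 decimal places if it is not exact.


Time quantum = 5
Execution trace:
  J1 runs 5 units, time = 5
  J2 runs 5 units, time = 10
  J3 runs 5 units, time = 15
  J4 runs 5 units, time = 20
  J1 runs 5 units, time = 25
  J2 runs 5 units, time = 30
  J3 runs 5 units, time = 35
  J4 runs 5 units, time = 40
  J1 runs 5 units, time = 45
  J2 runs 1 units, time = 46
  J3 runs 4 units, time = 50
  J4 runs 2 units, time = 52
Finish times: [45, 46, 50, 52]
Average turnaround = 193/4 = 48.25

48.25


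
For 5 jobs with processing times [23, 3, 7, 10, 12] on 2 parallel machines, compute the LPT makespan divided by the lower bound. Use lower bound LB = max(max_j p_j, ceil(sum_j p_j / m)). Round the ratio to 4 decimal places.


LPT order: [23, 12, 10, 7, 3]
Machine loads after assignment: [26, 29]
LPT makespan = 29
Lower bound = max(max_job, ceil(total/2)) = max(23, 28) = 28
Ratio = 29 / 28 = 1.0357

1.0357


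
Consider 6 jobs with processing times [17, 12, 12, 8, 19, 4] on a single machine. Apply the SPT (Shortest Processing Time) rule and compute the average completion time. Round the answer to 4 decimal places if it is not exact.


Sort jobs by processing time (SPT order): [4, 8, 12, 12, 17, 19]
Compute completion times sequentially:
  Job 1: processing = 4, completes at 4
  Job 2: processing = 8, completes at 12
  Job 3: processing = 12, completes at 24
  Job 4: processing = 12, completes at 36
  Job 5: processing = 17, completes at 53
  Job 6: processing = 19, completes at 72
Sum of completion times = 201
Average completion time = 201/6 = 33.5

33.5


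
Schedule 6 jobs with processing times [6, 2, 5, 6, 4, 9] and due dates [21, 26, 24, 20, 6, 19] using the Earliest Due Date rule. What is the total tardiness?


Sort by due date (EDD order): [(4, 6), (9, 19), (6, 20), (6, 21), (5, 24), (2, 26)]
Compute completion times and tardiness:
  Job 1: p=4, d=6, C=4, tardiness=max(0,4-6)=0
  Job 2: p=9, d=19, C=13, tardiness=max(0,13-19)=0
  Job 3: p=6, d=20, C=19, tardiness=max(0,19-20)=0
  Job 4: p=6, d=21, C=25, tardiness=max(0,25-21)=4
  Job 5: p=5, d=24, C=30, tardiness=max(0,30-24)=6
  Job 6: p=2, d=26, C=32, tardiness=max(0,32-26)=6
Total tardiness = 16

16


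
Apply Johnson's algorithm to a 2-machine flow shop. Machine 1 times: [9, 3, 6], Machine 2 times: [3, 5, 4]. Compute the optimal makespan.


Apply Johnson's rule:
  Group 1 (a <= b): [(2, 3, 5)]
  Group 2 (a > b): [(3, 6, 4), (1, 9, 3)]
Optimal job order: [2, 3, 1]
Schedule:
  Job 2: M1 done at 3, M2 done at 8
  Job 3: M1 done at 9, M2 done at 13
  Job 1: M1 done at 18, M2 done at 21
Makespan = 21

21


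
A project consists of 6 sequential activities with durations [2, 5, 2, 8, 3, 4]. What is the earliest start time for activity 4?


Activity 4 starts after activities 1 through 3 complete.
Predecessor durations: [2, 5, 2]
ES = 2 + 5 + 2 = 9

9


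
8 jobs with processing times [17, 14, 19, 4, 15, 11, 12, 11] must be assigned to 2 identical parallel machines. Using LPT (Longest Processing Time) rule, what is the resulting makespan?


Sort jobs in decreasing order (LPT): [19, 17, 15, 14, 12, 11, 11, 4]
Assign each job to the least loaded machine:
  Machine 1: jobs [19, 14, 11, 11], load = 55
  Machine 2: jobs [17, 15, 12, 4], load = 48
Makespan = max load = 55

55


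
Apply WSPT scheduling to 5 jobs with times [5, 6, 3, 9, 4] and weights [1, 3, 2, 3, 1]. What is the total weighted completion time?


Compute p/w ratios and sort ascending (WSPT): [(3, 2), (6, 3), (9, 3), (4, 1), (5, 1)]
Compute weighted completion times:
  Job (p=3,w=2): C=3, w*C=2*3=6
  Job (p=6,w=3): C=9, w*C=3*9=27
  Job (p=9,w=3): C=18, w*C=3*18=54
  Job (p=4,w=1): C=22, w*C=1*22=22
  Job (p=5,w=1): C=27, w*C=1*27=27
Total weighted completion time = 136

136


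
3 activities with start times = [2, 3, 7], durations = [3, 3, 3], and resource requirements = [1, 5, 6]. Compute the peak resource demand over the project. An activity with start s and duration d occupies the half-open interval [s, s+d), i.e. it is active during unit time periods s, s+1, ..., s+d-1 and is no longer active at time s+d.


Each activity i is active on [start_i, start_i + duration_i).
Compute total resource usage per time slot:
  t=0: active resources = [], total = 0
  t=1: active resources = [], total = 0
  t=2: active resources = [1], total = 1
  t=3: active resources = [1, 5], total = 6
  t=4: active resources = [1, 5], total = 6
  t=5: active resources = [5], total = 5
  t=6: active resources = [], total = 0
  t=7: active resources = [6], total = 6
  t=8: active resources = [6], total = 6
  t=9: active resources = [6], total = 6
Peak resource demand = 6

6


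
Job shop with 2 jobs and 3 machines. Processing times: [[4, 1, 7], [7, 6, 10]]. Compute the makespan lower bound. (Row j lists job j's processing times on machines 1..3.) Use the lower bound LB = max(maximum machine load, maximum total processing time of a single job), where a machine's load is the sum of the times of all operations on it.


Machine loads:
  Machine 1: 4 + 7 = 11
  Machine 2: 1 + 6 = 7
  Machine 3: 7 + 10 = 17
Max machine load = 17
Job totals:
  Job 1: 12
  Job 2: 23
Max job total = 23
Lower bound = max(17, 23) = 23

23


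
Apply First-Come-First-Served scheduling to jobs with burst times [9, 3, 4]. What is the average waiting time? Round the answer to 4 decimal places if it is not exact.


FCFS order (as given): [9, 3, 4]
Waiting times:
  Job 1: wait = 0
  Job 2: wait = 9
  Job 3: wait = 12
Sum of waiting times = 21
Average waiting time = 21/3 = 7.0

7.0


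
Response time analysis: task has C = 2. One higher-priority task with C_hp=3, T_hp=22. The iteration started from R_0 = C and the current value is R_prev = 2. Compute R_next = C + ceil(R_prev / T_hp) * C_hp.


R_next = C + ceil(R_prev / T_hp) * C_hp
ceil(2 / 22) = ceil(0.0909) = 1
Interference = 1 * 3 = 3
R_next = 2 + 3 = 5

5


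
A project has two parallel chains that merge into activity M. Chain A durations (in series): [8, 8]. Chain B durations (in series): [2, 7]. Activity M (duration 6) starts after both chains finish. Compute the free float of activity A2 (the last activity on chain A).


ES(A2) = sum of predecessors on chain A = 8
EF(A2) = ES + duration = 8 + 8 = 16
Successor of A2 is M. ES(M) = max(sum(A), sum(B)) = max(16, 9) = 16
Free float = ES(successor) - EF(current) = 16 - 16 = 0

0


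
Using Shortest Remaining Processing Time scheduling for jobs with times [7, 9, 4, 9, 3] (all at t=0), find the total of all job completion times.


Since all jobs arrive at t=0, SRPT equals SPT ordering.
SPT order: [3, 4, 7, 9, 9]
Completion times:
  Job 1: p=3, C=3
  Job 2: p=4, C=7
  Job 3: p=7, C=14
  Job 4: p=9, C=23
  Job 5: p=9, C=32
Total completion time = 3 + 7 + 14 + 23 + 32 = 79

79


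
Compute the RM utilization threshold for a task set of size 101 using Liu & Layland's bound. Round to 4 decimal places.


Compute 2^(1/101) = 1.0068864466
Subtract 1: 1.0068864466 - 1 = 0.0068864466
Multiply by n: 101 * 0.0068864466 = 0.6955311066
Round to 4 dp: 0.6955

0.6955


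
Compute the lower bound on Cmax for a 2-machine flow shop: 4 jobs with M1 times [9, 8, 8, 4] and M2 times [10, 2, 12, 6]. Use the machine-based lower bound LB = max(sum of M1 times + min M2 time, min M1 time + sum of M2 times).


LB1 = sum(M1 times) + min(M2 times) = 29 + 2 = 31
LB2 = min(M1 times) + sum(M2 times) = 4 + 30 = 34
Lower bound = max(LB1, LB2) = max(31, 34) = 34

34


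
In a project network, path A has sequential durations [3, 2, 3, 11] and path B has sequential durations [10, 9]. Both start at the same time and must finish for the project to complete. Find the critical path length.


Path A total = 3 + 2 + 3 + 11 = 19
Path B total = 10 + 9 = 19
Critical path = longest path = max(19, 19) = 19

19


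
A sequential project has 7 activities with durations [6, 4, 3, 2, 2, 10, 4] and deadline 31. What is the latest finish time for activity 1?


LF(activity 1) = deadline - sum of successor durations
Successors: activities 2 through 7 with durations [4, 3, 2, 2, 10, 4]
Sum of successor durations = 25
LF = 31 - 25 = 6

6


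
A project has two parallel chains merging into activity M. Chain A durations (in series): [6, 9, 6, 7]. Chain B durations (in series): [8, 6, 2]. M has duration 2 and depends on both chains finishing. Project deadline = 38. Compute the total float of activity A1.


Forward pass: ES(A1) = sum of predecessors on chain A = 0
EF = ES + duration = 0 + 6 = 6
Backward pass: LF(M) = deadline = 38; LS(M) = 38 - 2 = 36
LF(A1) = LS(M) - sum(successors on chain A) = 36 - 22 = 14
LS = LF - duration = 14 - 6 = 8
Total float = LS - ES = 8 - 0 = 8

8


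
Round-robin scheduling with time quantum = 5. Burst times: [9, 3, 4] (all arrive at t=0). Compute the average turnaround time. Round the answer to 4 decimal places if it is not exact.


Time quantum = 5
Execution trace:
  J1 runs 5 units, time = 5
  J2 runs 3 units, time = 8
  J3 runs 4 units, time = 12
  J1 runs 4 units, time = 16
Finish times: [16, 8, 12]
Average turnaround = 36/3 = 12.0

12.0


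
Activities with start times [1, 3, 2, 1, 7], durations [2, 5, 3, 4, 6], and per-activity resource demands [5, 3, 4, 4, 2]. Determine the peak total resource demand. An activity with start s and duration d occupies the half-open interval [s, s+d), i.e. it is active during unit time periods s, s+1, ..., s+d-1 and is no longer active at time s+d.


Each activity i is active on [start_i, start_i + duration_i).
Compute total resource usage per time slot:
  t=0: active resources = [], total = 0
  t=1: active resources = [5, 4], total = 9
  t=2: active resources = [5, 4, 4], total = 13
  t=3: active resources = [3, 4, 4], total = 11
  t=4: active resources = [3, 4, 4], total = 11
  t=5: active resources = [3], total = 3
  t=6: active resources = [3], total = 3
  t=7: active resources = [3, 2], total = 5
  t=8: active resources = [2], total = 2
  t=9: active resources = [2], total = 2
  t=10: active resources = [2], total = 2
  t=11: active resources = [2], total = 2
  t=12: active resources = [2], total = 2
Peak resource demand = 13

13
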